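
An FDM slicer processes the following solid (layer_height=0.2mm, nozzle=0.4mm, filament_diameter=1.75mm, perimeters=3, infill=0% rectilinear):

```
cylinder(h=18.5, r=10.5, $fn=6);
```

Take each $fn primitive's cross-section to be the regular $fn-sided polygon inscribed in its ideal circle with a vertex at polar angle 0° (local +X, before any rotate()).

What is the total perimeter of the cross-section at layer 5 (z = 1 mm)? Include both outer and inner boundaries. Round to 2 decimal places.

63.00 mm

At z = 1 mm: the cylinder: section is a regular 6-gon, circumradius r=10.5 (perimeter = 2·6·10.500·sin(180°/6) = 63.00 mm). Overall, the cross-section is a single solid region. Total boundary length (outer) = 63.00 mm.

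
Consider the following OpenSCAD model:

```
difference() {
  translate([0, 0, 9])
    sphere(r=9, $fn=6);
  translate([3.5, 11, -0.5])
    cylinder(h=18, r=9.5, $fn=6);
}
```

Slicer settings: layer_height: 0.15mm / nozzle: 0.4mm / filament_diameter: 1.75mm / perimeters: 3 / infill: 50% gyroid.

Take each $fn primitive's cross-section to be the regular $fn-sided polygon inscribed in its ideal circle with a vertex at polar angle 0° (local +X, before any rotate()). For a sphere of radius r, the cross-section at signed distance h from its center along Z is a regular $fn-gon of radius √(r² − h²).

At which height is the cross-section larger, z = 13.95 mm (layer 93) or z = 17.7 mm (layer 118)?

Layer 93 (z = 13.95): the sphere: section is a regular 6-gon, circumradius = √(r²−h²) = √(9²−4.95²) = 7.516 (area = (6/2)·7.516²·sin(360°/6) = 146.78 mm²); the r=9.5 cylinder at (3.5, 11) gives a regular 6-gon of circumradius 9.5 (constant along its height) (area = (6/2)·9.500²·sin(360°/6) = 234.48 mm²); Subtracting the remaining from the first: starting from the r=9 sphere (146.78 mm²), the r=9.5 cylinder at (3.5, 11) partially overlaps it — only the 26.78 mm² overlap (of its 234.48 mm²) is removed, clipping the outline — area = 120.01 mm². So its area = 120.01 mm². Layer 118 (z = 17.7): the sphere: section is a regular 6-gon, circumradius = √(r²−h²) = √(9²−8.7²) = 2.304 (area = (6/2)·2.304²·sin(360°/6) = 13.80 mm²); the cylinder at (3.5, 11) is absent (z outside [-0.5, 17.5]); After the difference (first − rest): none of the subtracted shapes is present at this height, so the r=9 sphere is unchanged — area = 13.80 mm². So its area = 13.80 mm². Layer 93 is larger (120.01 vs 13.80 mm²).

layer 93 (z = 13.95 mm)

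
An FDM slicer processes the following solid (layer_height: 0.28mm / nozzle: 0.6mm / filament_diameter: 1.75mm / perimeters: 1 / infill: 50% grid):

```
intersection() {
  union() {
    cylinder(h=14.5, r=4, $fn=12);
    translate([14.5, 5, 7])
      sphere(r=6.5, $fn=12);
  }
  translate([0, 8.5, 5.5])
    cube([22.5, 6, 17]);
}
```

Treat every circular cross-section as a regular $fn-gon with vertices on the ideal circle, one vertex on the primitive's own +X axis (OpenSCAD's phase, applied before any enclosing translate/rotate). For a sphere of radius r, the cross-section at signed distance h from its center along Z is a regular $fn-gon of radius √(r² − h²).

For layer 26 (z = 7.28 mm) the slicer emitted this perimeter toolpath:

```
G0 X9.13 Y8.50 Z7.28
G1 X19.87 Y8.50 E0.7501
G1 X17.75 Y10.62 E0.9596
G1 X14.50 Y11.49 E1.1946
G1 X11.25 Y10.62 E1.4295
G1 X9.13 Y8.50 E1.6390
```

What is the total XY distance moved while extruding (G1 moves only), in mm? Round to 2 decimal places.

23.47 mm

Sum the Euclidean lengths of each G1 segment: total = 23.47 mm.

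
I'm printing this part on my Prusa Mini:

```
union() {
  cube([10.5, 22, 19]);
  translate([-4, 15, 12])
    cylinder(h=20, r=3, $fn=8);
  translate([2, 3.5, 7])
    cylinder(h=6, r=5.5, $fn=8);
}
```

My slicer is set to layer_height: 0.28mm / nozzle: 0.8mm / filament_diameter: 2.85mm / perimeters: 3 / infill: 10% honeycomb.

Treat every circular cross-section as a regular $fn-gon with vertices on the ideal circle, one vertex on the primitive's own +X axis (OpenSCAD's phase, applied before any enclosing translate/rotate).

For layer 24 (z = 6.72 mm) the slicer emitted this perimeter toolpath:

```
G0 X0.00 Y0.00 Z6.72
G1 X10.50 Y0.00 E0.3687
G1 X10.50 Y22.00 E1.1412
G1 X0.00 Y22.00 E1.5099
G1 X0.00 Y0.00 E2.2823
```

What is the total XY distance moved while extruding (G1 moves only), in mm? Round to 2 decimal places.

65.00 mm

Sum the Euclidean lengths of each G1 segment: total = 65.00 mm.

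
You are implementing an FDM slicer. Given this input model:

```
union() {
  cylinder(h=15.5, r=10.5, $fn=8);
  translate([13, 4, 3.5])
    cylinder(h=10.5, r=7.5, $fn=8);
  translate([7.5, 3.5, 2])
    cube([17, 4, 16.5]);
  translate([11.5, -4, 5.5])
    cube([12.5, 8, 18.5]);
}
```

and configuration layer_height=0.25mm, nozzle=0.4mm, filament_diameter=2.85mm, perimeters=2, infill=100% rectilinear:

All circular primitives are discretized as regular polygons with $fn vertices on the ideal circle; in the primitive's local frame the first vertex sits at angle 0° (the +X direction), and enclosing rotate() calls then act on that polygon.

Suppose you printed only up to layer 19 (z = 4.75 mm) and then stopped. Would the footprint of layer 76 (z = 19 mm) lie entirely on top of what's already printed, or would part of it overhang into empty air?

part overhangs

Compare the two slices. At z = 4.75: the r=10.5 cylinder gives a regular 8-gon of circumradius 10.5 (constant along its height) (area = (8/2)·10.500²·sin(360°/8) = 311.83 mm²); the cylinder at (13, 4): section is a regular 8-gon, circumradius r=7.5 (area = (8/2)·7.500²·sin(360°/8) = 159.10 mm²); the cube at (7.5, 3.5) (footprint 17×4) is included at this height (area 68.00 mm²); the cube at (11.5, -4) does not reach this height (z outside [5.5, 24]); Merging all regions: the regions partially overlap — summed areas 538.93 mm² minus the doubly-counted overlap 73.98 mm² gives 464.95 mm² — area = 464.95 mm². At z = 19: the cylinder is absent (z outside [0, 15.5]); the cylinder at (13, 4) is absent (z outside [3.5, 14]); the cube at (7.5, 3.5) is not intersected at this z (z outside [2, 18.5]); the cube at (11.5, -4) (footprint 12.5×8) is included at this height (area 100.00 mm²); Taking the union: only the 12.5×8 cube at (11.5, -4) is present, so the union is just that shape — area = 100.00 mm². Checking containment: at z = 19 the cross-section extends beyond the z = 4.75 cross-section by about 47.64 mm².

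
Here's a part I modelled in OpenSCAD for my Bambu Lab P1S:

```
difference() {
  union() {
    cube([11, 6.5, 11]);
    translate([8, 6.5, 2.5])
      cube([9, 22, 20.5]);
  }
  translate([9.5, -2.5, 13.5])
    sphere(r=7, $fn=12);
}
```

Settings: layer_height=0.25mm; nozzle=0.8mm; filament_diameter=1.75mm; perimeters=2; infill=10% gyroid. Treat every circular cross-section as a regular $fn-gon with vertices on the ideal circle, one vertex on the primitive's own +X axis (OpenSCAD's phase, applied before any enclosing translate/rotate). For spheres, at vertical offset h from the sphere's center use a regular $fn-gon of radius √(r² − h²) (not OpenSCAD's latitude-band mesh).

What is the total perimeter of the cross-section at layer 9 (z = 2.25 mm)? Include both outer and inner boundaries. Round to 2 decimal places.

At z = 2.25 mm: the 11×6.5 cube contributes its full rectangle (perimeter 35.00 mm); the cube at (8, 6.5) is not intersected at this z (z outside [2.5, 23]); Combining (union): only the 11×6.5 cube is present, so the union is just that shape — boundary = 35.00 mm; the sphere at (9.5, -2.5) is absent (|z−center|=11.250 > r=7); Subtracting the remaining from the first: none of the subtracted shapes is present at this height, so that combined region is unchanged — boundary = 35.00 mm. Overall, the cross-section is a single solid region. Total boundary length (outer) = 35.00 mm.

35.00 mm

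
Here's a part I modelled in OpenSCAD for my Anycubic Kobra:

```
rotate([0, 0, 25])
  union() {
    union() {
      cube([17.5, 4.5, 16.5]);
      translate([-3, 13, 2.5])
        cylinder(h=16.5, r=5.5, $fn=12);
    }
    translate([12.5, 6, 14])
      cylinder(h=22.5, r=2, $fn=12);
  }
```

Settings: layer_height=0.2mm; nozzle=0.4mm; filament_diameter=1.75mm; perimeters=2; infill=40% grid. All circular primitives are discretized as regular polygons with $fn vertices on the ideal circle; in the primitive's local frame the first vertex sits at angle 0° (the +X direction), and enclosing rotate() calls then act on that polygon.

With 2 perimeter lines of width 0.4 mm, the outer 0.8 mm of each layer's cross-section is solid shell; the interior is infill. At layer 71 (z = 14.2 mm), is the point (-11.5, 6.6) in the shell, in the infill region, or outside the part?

shell

At z = 14.2 mm: the cube (footprint 17.5×4.5) is included at this height; the r=5.5 cylinder at (-3, 13) gives a regular 12-gon of circumradius 5.5 (constant along its height); Merging all regions: the 2 present regions are separate (no shared area or edge), so areas and boundary lengths simply add and each stays a separate island — 2 connected regions; the r=2 cylinder at (12.5, 6) gives a regular 12-gon of circumradius 2 (constant along its height); Combining (union): the regions partially overlap (shared area 0.79 mm²), so overlapping operands fuse into one piece — 2 connected regions; (rotated 25° about Z; rotation is an isometry so areas/perimeters/island counts are preserved). Overall, the cross-section has 2 separate islands. Undo the 25° rotation: the query point maps to (-7.633, 10.842) in the un-rotated model frame. The nearest boundary edge runs (-7.76, 10.25)→(-8.50, 13.00); distance from the point to it = 0.28 mm. (Shell/infill is judged within the island containing the point — the largest one.) The point is inside the cross-section, 0.28 mm from the nearest boundary — within the 0.8 mm shell band (2 × 0.4).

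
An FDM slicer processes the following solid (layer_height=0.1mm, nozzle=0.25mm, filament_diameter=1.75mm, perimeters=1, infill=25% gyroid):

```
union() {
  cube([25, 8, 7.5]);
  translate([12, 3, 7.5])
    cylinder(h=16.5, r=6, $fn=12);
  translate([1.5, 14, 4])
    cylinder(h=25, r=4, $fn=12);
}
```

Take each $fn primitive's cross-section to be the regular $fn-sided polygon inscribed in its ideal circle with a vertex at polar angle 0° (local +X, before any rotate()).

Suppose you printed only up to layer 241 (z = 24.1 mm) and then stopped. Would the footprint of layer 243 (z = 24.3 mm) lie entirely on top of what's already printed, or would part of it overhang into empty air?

Compare the two slices. At z = 24.1: the cube is absent (z outside [0, 7.5]); the cylinder at (12, 3) does not reach this height (z outside [7.5, 24]); the cylinder at (1.5, 14): section is a regular 12-gon, circumradius r=4 (area = (12/2)·4.000²·sin(360°/12) = 48.00 mm²); Taking the union: only the r=4 cylinder at (1.5, 14) is present, so the union is just that shape — area = 48.00 mm². At z = 24.3: the cube is not intersected at this z (z outside [0, 7.5]); the cylinder at (12, 3) does not reach this height (z outside [7.5, 24]); the r=4 cylinder at (1.5, 14) gives a regular 12-gon of circumradius 4 (constant along its height) (area = (12/2)·4.000²·sin(360°/12) = 48.00 mm²); Taking the union: only the r=4 cylinder at (1.5, 14) is present, so the union is just that shape — area = 48.00 mm². Checking containment: the cross-section at z = 24.3 is a subset of the cross-section at z = 24.1.

entirely on top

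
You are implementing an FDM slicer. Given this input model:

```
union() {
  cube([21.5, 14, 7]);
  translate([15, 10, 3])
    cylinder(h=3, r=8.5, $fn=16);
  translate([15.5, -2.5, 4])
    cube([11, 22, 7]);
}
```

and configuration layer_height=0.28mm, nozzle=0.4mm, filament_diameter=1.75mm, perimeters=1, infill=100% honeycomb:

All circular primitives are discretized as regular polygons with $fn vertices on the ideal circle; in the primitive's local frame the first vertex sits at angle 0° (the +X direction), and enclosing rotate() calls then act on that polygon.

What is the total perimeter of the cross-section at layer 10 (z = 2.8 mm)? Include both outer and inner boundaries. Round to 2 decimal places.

71.00 mm

At z = 2.8 mm: the 21.5×14 cube contributes its full rectangle (perimeter 71.00 mm); the cylinder at (15, 10) is absent (z outside [3, 6]); the cube at (15.5, -2.5) is absent (z outside [4, 11]); Taking the union: only the 21.5×14 cube is present, so the union is just that shape — boundary = 71.00 mm. Overall, the cross-section is a single solid region. Total boundary length (outer) = 71.00 mm.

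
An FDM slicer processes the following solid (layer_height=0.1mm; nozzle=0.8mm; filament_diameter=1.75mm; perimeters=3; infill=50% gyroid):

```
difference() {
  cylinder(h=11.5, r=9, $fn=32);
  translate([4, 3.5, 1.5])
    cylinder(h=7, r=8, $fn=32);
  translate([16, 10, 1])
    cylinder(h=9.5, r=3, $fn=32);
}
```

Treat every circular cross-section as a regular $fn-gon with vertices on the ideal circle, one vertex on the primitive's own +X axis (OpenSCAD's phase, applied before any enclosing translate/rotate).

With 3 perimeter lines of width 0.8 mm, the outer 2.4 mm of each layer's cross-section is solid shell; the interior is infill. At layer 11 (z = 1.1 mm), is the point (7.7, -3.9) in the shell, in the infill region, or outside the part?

shell

At z = 1.1 mm: the cylinder: section is a regular 32-gon, circumradius r=9; the cylinder at (4, 3.5) is not intersected at this z (z outside [1.5, 8.5]); the r=3 cylinder at (16, 10) gives a regular 32-gon of circumradius 3 (constant along its height); Subtracting the remaining from the first: starting from the r=9 cylinder, the r=3 cylinder at (16, 10) misses the remaining region (no effect) — 1 connected region. Overall, the cross-section is a single solid region. The nearest boundary edge runs (8.31, -3.44)→(7.48, -5.00); distance from the point to it = 0.33 mm. The point is inside the cross-section, 0.33 mm from the nearest boundary — within the 2.4 mm shell band (3 × 0.8).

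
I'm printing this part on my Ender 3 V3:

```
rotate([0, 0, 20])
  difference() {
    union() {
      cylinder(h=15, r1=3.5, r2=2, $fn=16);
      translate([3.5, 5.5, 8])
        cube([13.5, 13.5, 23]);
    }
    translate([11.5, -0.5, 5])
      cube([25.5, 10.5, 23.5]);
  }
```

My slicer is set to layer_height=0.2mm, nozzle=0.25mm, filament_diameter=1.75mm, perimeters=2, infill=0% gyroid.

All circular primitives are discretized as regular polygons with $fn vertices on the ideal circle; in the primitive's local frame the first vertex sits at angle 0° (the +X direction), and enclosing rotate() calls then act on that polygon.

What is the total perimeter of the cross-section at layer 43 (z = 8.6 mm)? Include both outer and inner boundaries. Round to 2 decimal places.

70.48 mm

At z = 8.6 mm: the cone: at t=0.573 of its height the radius interpolates to r₁+(r₂−r₁)t = 2.640, giving a regular 16-gon of that circumradius (perimeter = 2·16·2.640·sin(180°/16) = 16.48 mm); the 13.5×13.5 cube at (3.5, 5.5) contributes its full rectangle (perimeter 54.00 mm); Taking the union: the 2 present regions are separate (no shared area or edge), so areas and boundary lengths simply add and each stays a separate island — boundary = 70.48 mm; the cube at (11.5, -0.5) (footprint 25.5×10.5) is included at this height (perimeter 72.00 mm); After the difference (first − rest): starting from the result so far, the 25.5×10.5 cube at (11.5, -0.5) partially overlaps it — only the 24.75 mm² overlap (of its 267.75 mm²) is removed, clipping the outline — boundary = 70.48 mm; (whole slice rotated 20° about Z — lengths, areas and connectivity unchanged). Overall, the cross-section has 2 separate islands. Total boundary length (outer) = 70.48 mm.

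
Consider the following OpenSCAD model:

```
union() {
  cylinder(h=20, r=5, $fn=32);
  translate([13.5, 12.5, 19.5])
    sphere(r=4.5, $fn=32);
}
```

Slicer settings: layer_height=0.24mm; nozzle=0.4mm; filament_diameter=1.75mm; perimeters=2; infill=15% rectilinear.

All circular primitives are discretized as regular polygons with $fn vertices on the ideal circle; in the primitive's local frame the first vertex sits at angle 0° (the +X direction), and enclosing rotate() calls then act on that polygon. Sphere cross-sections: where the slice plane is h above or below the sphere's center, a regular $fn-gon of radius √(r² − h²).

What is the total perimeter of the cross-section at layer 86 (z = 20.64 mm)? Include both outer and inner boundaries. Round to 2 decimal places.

At z = 20.64 mm: the cylinder is not intersected at this z (z outside [0, 20]); the r=4.5 sphere at (13.5, 12.5) contributes a regular 32-gon of circumradius √(4.5²−1.14²) = 4.353 (perimeter = 2·32·4.353·sin(180°/32) = 27.31 mm); Merging all regions: only the r=4.5 sphere at (13.5, 12.5) is present, so the union is just that shape — boundary = 27.31 mm. Overall, the cross-section is a single solid region. Total boundary length (outer) = 27.31 mm.

27.31 mm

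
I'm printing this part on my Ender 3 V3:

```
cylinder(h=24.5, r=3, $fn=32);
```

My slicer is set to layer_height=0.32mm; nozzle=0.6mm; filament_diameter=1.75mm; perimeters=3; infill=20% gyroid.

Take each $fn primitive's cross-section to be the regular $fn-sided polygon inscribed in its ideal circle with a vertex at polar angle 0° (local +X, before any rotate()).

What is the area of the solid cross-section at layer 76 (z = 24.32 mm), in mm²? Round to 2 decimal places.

28.09 mm²

At z = 24.32 mm: the cylinder: section is a regular 32-gon, circumradius r=3 (area = (32/2)·3.000²·sin(360°/32) = 28.09 mm²). Overall, the cross-section is a single solid region. Net area = 28.09 mm².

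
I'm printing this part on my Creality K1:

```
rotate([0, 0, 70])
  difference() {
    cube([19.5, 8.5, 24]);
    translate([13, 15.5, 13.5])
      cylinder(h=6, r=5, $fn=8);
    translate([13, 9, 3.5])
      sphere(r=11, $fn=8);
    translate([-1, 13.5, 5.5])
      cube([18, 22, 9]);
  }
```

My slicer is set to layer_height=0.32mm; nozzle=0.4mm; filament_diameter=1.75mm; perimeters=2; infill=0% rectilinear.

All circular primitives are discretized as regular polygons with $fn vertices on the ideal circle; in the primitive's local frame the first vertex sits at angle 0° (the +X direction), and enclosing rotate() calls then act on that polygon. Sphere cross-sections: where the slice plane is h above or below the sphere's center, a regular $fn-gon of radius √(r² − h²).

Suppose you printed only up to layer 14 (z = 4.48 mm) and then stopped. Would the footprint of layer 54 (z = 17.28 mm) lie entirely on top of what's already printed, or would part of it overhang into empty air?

Compare the two slices. At z = 4.48: the cube is present — its section is the full 19.5×8.5 rectangle (area 165.75 mm²); the cylinder at (13, 15.5) is absent (z outside [13.5, 19.5]); the r=11 sphere at (13, 9) contributes a regular 8-gon of circumradius √(11²−0.98²) = 10.956 (area = (8/2)·10.956²·sin(360°/8) = 339.52 mm²); the cube at (-1, 13.5) is not intersected at this z (z outside [5.5, 14.5]); Subtracting the remaining from the first: starting from the 19.5×8.5 cube (165.75 mm²), the r=11 sphere at (13, 9) partially overlaps it — only the 129.43 mm² overlap (of its 339.52 mm²) is removed, clipping the outline — area = 36.32 mm²; (rotated 70° about Z; rotation is an isometry so areas/perimeters/island counts are preserved). At z = 17.28: the cube (footprint 19.5×8.5) is included at this height (area 165.75 mm²); the r=5 cylinder at (13, 15.5) contributes a regular 8-gon of circumradius 5 (area = (8/2)·5.000²·sin(360°/8) = 70.71 mm²); the sphere at (13, 9) does not reach this height (|z−center|=13.780 > r=11); the cube at (-1, 13.5) is not intersected at this z (z outside [5.5, 14.5]); Subtracting the remaining from the first: starting from the 19.5×8.5 cube (165.75 mm²), the r=5 cylinder at (13, 15.5) misses the remaining region (no effect) — area = 165.75 mm²; (whole slice rotated 70° about Z — lengths, areas and connectivity unchanged). Checking containment: at z = 17.28 the cross-section extends beyond the z = 4.48 cross-section by about 129.43 mm².

part overhangs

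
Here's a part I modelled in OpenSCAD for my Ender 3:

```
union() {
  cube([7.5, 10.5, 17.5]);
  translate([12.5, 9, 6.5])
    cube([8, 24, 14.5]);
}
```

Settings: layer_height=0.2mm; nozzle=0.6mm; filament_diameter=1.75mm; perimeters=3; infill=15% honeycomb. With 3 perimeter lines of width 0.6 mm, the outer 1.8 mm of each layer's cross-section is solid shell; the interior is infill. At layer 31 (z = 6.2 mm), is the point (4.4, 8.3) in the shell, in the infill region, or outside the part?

At z = 6.2 mm: the cube is present — its section is the full 7.5×10.5 rectangle; the cube at (12.5, 9) is not intersected at this z (z outside [6.5, 21]); Taking the union: only the 7.5×10.5 cube is present, so the union is just that shape — 1 connected region. Overall, the cross-section is a single solid region. The nearest boundary edge runs (7.50, 10.50)→(0.00, 10.50); distance from the point to it = 2.20 mm. The point is inside the cross-section and 2.20 mm from the nearest boundary — more than the 1.8 mm shell width (3 × 0.6), so it's in the infill interior.

infill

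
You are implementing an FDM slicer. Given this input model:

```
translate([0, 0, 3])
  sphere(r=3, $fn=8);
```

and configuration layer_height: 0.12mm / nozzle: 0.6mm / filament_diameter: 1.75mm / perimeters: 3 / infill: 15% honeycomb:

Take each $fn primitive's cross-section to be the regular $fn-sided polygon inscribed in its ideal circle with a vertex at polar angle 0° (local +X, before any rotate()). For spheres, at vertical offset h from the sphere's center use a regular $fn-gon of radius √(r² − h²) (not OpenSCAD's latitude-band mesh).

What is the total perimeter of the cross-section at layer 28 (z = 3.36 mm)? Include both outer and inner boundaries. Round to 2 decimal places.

18.24 mm

At z = 3.36 mm: the r=3 sphere slices to a regular 8-gon of circumradius 2.978 (√(r²−h²) with h=0.36 from center) (perimeter = 2·8·2.978·sin(180°/8) = 18.24 mm). Overall, the cross-section is a single solid region. Total boundary length (outer) = 18.24 mm.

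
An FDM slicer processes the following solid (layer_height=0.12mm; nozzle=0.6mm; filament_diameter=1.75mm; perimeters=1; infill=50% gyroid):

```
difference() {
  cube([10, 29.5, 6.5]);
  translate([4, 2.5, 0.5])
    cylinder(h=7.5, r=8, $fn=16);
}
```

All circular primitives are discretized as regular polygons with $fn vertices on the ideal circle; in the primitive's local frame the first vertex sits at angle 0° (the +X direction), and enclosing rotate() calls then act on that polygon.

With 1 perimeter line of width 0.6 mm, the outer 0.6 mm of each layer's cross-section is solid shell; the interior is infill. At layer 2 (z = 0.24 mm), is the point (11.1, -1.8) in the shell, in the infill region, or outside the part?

outside

At z = 0.24 mm: the 10×29.5 cube contributes its full rectangle; the cylinder at (4, 2.5) does not reach this height (z outside [0.5, 8]); Taking the first minus the rest: none of the subtracted shapes is present at this height, so the 10×29.5 cube is unchanged — 1 connected region. Overall, the cross-section is a single solid region. The nearest boundary edge runs (0.00, 0.00)→(10.00, 0.00); distance from the point to it = 2.11 mm. The point is not inside any of the regions above, so it lies outside the cross-section (2.11 mm from the nearest boundary).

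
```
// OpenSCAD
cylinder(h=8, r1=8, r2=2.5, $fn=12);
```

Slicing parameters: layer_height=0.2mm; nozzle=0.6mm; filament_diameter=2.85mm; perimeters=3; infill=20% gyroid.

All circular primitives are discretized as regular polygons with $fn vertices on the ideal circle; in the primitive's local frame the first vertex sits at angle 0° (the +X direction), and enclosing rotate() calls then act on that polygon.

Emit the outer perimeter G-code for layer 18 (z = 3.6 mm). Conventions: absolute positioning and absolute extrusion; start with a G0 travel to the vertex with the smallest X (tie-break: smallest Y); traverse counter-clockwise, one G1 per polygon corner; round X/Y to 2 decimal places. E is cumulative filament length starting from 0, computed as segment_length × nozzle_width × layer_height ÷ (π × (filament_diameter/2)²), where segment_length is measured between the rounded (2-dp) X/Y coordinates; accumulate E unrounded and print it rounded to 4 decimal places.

At z = 3.6 mm: the cone: at t=0.450 of its height the radius interpolates to r₁+(r₂−r₁)t = 5.525, giving a regular 12-gon of that circumradius. The outline is a single polygon with 12 vertices. Extrusion per mm of travel: 0.6 × 0.2 / (π × 1.425²) = 0.018811. Accumulating E over each segment gives final E = 0.6453.

G0 X-5.53 Y0.00 Z3.60
G1 X-4.78 Y-2.76 E0.0538
G1 X-2.76 Y-4.78 E0.1075
G1 X0.00 Y-5.53 E0.1613
G1 X2.76 Y-4.78 E0.2151
G1 X4.78 Y-2.76 E0.2689
G1 X5.53 Y0.00 E0.3227
G1 X4.78 Y2.76 E0.3765
G1 X2.76 Y4.78 E0.4302
G1 X0.00 Y5.53 E0.4840
G1 X-2.76 Y4.78 E0.5378
G1 X-4.78 Y2.76 E0.5915
G1 X-5.53 Y0.00 E0.6453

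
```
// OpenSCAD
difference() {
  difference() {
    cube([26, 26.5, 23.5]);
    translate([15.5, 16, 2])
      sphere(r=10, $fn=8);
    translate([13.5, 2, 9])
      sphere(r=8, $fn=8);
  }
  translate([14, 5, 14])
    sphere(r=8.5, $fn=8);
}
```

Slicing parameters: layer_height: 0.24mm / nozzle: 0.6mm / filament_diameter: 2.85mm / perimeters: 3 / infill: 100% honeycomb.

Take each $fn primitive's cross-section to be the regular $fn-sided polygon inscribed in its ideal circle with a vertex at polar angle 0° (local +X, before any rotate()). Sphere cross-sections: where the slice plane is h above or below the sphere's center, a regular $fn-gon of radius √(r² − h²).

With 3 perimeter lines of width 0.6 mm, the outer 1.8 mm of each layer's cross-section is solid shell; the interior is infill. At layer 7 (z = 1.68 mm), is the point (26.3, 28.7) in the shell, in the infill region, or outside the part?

At z = 1.68 mm: the cube (footprint 26×26.5) is included at this height; the sphere at (15.5, 16): section is a regular 8-gon, circumradius = √(r²−h²) = √(10²−0.32²) = 9.995; the r=8 sphere at (13.5, 2) slices to a regular 8-gon of circumradius 3.228 (√(r²−h²) with h=7.32 from center); Subtracting the remaining from the first: starting from the 26×26.5 cube, the r=10 sphere at (15.5, 16) lies wholly inside it (removes its full 282.55 mm² and its 61.20 mm outline becomes a hole wall); the r=8 sphere at (13.5, 2) partially overlaps it — only the 25.99 mm² overlap (of its 29.47 mm²) is removed, clipping the outline — 1 connected region with 1 hole; the sphere at (14, 5) does not reach this height (|z−center|=12.320 > r=8.5); Taking the first minus the rest: none of the subtracted shapes is present at this height, so that combined region is unchanged — 1 connected region with 1 hole. Overall, the cross-section is one region with 1 hole. The nearest boundary edge runs (0.00, 26.50)→(26.00, 26.50); distance from the point to it = 2.22 mm. The point is not inside any of the regions above, so it lies outside the cross-section (2.22 mm from the nearest boundary).

outside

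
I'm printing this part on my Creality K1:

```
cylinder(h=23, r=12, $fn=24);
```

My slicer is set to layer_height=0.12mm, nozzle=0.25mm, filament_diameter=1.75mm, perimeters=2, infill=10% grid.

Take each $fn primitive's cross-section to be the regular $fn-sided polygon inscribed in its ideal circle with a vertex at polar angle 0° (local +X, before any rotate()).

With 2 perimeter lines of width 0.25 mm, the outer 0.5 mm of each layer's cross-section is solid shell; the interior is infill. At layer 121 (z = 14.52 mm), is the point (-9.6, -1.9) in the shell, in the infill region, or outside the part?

infill

At z = 14.52 mm: the r=12 cylinder contributes a regular 24-gon of circumradius 12. Overall, the cross-section is a single solid region. The nearest boundary edge runs (-12.00, 0.00)→(-11.59, -3.11); distance from the point to it = 2.13 mm. The point is inside the cross-section and 2.13 mm from the nearest boundary — more than the 0.5 mm shell width (2 × 0.25), so it's in the infill interior.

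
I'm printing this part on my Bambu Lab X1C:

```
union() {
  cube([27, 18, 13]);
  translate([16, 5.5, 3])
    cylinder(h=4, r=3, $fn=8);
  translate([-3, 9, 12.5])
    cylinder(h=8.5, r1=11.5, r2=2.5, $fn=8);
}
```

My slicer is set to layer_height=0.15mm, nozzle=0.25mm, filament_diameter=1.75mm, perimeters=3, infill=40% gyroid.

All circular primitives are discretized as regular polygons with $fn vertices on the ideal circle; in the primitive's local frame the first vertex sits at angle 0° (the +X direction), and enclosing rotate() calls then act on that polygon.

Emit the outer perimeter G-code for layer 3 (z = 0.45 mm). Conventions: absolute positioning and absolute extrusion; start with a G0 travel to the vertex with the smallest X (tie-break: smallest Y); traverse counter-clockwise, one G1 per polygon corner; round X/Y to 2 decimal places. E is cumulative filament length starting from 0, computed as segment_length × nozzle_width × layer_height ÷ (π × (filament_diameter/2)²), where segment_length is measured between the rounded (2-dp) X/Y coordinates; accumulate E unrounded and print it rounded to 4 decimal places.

At z = 0.45 mm: the cube is present — its section is the full 27×18 rectangle; the cylinder at (16, 5.5) does not reach this height (z outside [3, 7]); the cone at (-3, 9) is not intersected at this z (z outside [12.5, 21]); Taking the union: only the 27×18 cube is present, so the union is just that shape — 1 connected region. The outline is a single polygon with 4 vertices. Extrusion per mm of travel: 0.25 × 0.15 / (π × 0.875²) = 0.015591. Accumulating E over each segment gives final E = 1.4032.

G0 X0.00 Y0.00 Z0.45
G1 X27.00 Y0.00 E0.4209
G1 X27.00 Y18.00 E0.7016
G1 X0.00 Y18.00 E1.1225
G1 X0.00 Y0.00 E1.4032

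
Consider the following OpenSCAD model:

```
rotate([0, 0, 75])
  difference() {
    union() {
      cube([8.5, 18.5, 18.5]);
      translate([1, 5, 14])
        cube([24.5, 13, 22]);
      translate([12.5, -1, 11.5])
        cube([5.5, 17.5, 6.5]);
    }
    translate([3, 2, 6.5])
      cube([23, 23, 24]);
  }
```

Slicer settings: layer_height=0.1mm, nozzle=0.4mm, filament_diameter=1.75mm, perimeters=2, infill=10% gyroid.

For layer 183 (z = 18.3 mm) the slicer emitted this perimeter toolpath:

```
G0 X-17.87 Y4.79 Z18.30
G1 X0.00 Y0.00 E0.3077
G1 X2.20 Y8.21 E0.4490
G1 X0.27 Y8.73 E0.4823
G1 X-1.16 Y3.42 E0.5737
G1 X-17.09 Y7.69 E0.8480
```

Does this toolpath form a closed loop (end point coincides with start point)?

no

Start point (G0): (-17.87, 4.79). End point (last G1): the path does not return to the start — open.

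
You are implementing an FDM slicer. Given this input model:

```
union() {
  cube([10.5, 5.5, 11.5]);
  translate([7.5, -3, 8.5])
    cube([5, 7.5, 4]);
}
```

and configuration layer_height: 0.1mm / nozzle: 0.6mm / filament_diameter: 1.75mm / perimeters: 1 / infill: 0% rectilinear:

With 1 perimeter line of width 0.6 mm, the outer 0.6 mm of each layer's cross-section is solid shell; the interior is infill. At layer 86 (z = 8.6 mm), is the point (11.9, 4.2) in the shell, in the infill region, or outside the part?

shell

At z = 8.6 mm: the cube (footprint 10.5×5.5) is included at this height; the cube at (7.5, -3) (footprint 5×7.5) is included at this height; Combining (union): the regions partially overlap (shared area 13.50 mm²), so overlapping operands fuse into one piece — 1 connected region. Overall, the cross-section is a single solid region. The nearest boundary edge runs (10.50, 4.50)→(12.50, 4.50); distance from the point to it = 0.30 mm. The point is inside the cross-section, 0.30 mm from the nearest boundary — within the 0.6 mm shell band (1 × 0.6).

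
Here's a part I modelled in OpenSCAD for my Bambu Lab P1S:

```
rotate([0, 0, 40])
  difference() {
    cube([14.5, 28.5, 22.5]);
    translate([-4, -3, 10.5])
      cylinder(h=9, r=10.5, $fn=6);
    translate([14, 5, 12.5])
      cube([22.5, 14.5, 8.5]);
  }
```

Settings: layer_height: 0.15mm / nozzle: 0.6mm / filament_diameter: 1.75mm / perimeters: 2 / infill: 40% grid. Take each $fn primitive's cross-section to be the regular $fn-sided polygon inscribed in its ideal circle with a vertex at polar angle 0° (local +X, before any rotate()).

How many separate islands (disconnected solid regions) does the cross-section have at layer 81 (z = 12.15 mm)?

At z = 12.15 mm: the 14.5×28.5 cube contributes its full rectangle; the r=10.5 cylinder at (-4, -3) gives a regular 6-gon of circumradius 10.5 (constant along its height); the cube at (14, 5) is absent (z outside [12.5, 21]); Taking the first minus the rest: starting from the 14.5×28.5 cube, the r=10.5 cylinder at (-4, -3) partially overlaps it — only the 18.33 mm² overlap (of its 286.44 mm²) is removed, clipping the outline — 1 connected region; (whole slice rotated 40° about Z — lengths, areas and connectivity unchanged). Overall, the cross-section is a single solid region. Island count = 1.

1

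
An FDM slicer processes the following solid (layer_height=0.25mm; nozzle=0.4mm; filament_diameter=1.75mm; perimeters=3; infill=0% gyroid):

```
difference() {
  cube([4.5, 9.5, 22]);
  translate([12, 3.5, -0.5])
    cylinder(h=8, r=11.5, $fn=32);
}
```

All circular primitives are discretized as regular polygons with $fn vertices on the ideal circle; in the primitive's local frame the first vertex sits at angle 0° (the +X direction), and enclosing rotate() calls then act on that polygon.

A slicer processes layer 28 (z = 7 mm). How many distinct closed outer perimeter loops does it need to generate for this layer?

1

At z = 7 mm: the cube is present — its section is the full 4.5×9.5 rectangle; the r=11.5 cylinder at (12, 3.5) contributes a regular 32-gon of circumradius 11.5; After the difference (first − rest): starting from the 4.5×9.5 cube, the r=11.5 cylinder at (12, 3.5) partially overlaps it — only the 33.72 mm² overlap (of its 412.81 mm²) is removed, clipping the outline — 1 connected region. The result has 1 disconnected region.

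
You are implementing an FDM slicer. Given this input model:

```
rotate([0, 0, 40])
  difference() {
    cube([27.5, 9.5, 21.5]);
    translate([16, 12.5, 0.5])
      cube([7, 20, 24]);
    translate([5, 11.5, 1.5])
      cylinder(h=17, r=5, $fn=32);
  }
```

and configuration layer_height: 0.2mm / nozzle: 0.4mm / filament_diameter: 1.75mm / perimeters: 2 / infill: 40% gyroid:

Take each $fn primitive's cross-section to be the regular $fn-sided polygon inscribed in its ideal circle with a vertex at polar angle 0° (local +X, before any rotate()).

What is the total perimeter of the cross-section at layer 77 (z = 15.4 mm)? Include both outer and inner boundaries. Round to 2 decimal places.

At z = 15.4 mm: the cube (footprint 27.5×9.5) is included at this height (perimeter 74.00 mm); the cube at (16, 12.5) is present — its section is the full 7×20 rectangle (perimeter 54.00 mm); the cylinder at (5, 11.5): section is a regular 32-gon, circumradius r=5 (perimeter = 2·32·5.000·sin(180°/32) = 31.37 mm); Taking the first minus the rest: starting from the 27.5×9.5 cube, the 7×20 cube at (16, 12.5) misses the remaining region (no effect); the r=5 cylinder at (5, 11.5) partially overlaps it — only the 19.63 mm² overlap (of its 78.04 mm²) is removed, clipping the outline — boundary = 76.42 mm; (rotated 40° about Z; rotation is an isometry so areas/perimeters/island counts are preserved). Overall, the cross-section is a single solid region. Total boundary length (outer) = 76.42 mm.

76.42 mm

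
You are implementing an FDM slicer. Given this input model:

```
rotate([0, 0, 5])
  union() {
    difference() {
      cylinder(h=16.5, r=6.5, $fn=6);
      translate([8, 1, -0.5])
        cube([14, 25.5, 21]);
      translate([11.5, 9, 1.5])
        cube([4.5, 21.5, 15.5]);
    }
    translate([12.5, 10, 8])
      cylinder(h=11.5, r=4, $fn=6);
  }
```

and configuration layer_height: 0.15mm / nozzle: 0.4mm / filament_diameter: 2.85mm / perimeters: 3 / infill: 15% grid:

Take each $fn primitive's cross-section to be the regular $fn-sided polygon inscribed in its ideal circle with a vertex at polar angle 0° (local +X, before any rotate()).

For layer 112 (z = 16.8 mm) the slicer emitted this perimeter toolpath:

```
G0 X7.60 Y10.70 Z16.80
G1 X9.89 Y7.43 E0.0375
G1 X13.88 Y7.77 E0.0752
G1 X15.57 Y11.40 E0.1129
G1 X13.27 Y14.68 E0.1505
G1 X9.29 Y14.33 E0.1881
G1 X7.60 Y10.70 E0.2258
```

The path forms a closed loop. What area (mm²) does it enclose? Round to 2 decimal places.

41.59 mm²

Apply the shoelace formula to the sequence of (X, Y) vertices; enclosed area = 41.59 mm².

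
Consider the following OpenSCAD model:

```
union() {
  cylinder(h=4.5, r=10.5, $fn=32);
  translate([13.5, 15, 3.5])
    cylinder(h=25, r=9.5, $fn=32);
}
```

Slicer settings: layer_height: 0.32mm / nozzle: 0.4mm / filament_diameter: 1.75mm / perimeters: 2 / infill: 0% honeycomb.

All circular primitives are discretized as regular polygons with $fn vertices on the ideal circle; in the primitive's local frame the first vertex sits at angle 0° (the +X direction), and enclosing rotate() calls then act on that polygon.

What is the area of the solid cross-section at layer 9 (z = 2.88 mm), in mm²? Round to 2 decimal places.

344.14 mm²

At z = 2.88 mm: the cylinder: section is a regular 32-gon, circumradius r=10.5 (area = (32/2)·10.500²·sin(360°/32) = 344.14 mm²); the cylinder at (13.5, 15) does not reach this height (z outside [3.5, 28.5]); Merging all regions: only the r=10.5 cylinder is present, so the union is just that shape — area = 344.14 mm². Overall, the cross-section is a single solid region. Net area = 344.14 mm².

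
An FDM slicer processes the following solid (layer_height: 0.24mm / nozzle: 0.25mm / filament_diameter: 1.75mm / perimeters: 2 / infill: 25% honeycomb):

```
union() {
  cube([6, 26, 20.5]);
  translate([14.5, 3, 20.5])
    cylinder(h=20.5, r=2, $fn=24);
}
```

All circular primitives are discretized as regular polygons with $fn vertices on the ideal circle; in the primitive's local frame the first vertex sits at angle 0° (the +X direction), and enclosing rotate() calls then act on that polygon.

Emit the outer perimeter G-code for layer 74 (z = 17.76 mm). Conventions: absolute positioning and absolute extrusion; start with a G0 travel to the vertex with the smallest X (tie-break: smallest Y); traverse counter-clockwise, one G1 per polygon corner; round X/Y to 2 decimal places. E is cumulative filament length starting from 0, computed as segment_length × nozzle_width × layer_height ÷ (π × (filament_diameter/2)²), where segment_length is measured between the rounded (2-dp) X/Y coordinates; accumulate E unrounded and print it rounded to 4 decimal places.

G0 X0.00 Y0.00 Z17.76
G1 X6.00 Y0.00 E0.1497
G1 X6.00 Y26.00 E0.7982
G1 X0.00 Y26.00 E0.9479
G1 X0.00 Y0.00 E1.5965

At z = 17.76 mm: the 6×26 cube contributes its full rectangle; the cylinder at (14.5, 3) does not reach this height (z outside [20.5, 41]); Combining (union): only the 6×26 cube is present, so the union is just that shape — 1 connected region. The outline is a single polygon with 4 vertices. Extrusion per mm of travel: 0.25 × 0.24 / (π × 0.875²) = 0.024945. Accumulating E over each segment gives final E = 1.5965.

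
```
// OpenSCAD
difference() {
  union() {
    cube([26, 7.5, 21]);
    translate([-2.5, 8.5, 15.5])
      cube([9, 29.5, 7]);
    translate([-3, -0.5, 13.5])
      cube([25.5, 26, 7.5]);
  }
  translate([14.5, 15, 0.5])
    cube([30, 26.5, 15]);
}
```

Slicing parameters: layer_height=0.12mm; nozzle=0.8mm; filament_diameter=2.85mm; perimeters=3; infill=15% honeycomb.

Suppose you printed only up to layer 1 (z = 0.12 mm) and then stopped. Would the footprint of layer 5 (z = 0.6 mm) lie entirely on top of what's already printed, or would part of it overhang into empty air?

entirely on top

Compare the two slices. At z = 0.12: the cube (footprint 26×7.5) is included at this height (area 195.00 mm²); the cube at (-2.5, 8.5) is absent (z outside [15.5, 22.5]); the cube at (-3, -0.5) is absent (z outside [13.5, 21]); Taking the union: only the 26×7.5 cube is present, so the union is just that shape — area = 195.00 mm²; the cube at (14.5, 15) does not reach this height (z outside [0.5, 15.5]); After the difference (first − rest): none of the subtracted shapes is present at this height, so that combined region is unchanged — area = 195.00 mm². At z = 0.6: the cube (footprint 26×7.5) is included at this height (area 195.00 mm²); the cube at (-2.5, 8.5) is absent (z outside [15.5, 22.5]); the cube at (-3, -0.5) does not reach this height (z outside [13.5, 21]); Taking the union: only the 26×7.5 cube is present, so the union is just that shape — area = 195.00 mm²; the cube at (14.5, 15) (footprint 30×26.5) is included at this height (area 795.00 mm²); Taking the first minus the rest: starting from that combined region (195.00 mm²), the 30×26.5 cube at (14.5, 15) misses the remaining region (no effect) — area = 195.00 mm². Checking containment: the cross-section at z = 0.6 is a subset of the cross-section at z = 0.12.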